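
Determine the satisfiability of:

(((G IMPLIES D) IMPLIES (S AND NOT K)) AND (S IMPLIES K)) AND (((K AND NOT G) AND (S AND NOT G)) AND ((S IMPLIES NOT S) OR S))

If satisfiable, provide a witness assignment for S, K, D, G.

UNSATISFIABLE

Case S = True: the formula simplifies to (((G IMPLIES D) IMPLIES NOT K) AND K) AND ((K AND NOT G) AND NOT G).
  G = True: the conjunct NOT G is False.
  G = False: simplifies to (NOT K AND K) AND K.
    K = True: the conjunct NOT K is False.
    K = False: the conjunct K is False.
Case S = False: the conjunct S is False.
Both cases fail — unsatisfiable.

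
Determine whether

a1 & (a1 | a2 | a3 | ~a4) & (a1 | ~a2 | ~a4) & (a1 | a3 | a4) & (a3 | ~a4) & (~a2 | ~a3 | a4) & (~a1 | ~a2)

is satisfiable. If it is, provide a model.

a1 = True; a2 = False; a3 = False; a4 = False

Unit clause (a1) forces a1 = True.
In (~a1 | ~a2) only ~a2 is left, so a2 = False.
Set a3 = False.
  then (a3 | ~a4) forces a4 = False.
Check each clause:
  (a1): a1 holds.
  (a1 | a2 | a3 | ~a4): a1 holds.
  (a1 | ~a2 | ~a4): a1 holds.
  (a1 | a3 | a4): a1 holds.
  (a3 | ~a4): ~a4 holds.
  (~a2 | ~a3 | a4): ~a2 holds.
  (~a1 | ~a2): ~a2 holds.
All clauses satisfied.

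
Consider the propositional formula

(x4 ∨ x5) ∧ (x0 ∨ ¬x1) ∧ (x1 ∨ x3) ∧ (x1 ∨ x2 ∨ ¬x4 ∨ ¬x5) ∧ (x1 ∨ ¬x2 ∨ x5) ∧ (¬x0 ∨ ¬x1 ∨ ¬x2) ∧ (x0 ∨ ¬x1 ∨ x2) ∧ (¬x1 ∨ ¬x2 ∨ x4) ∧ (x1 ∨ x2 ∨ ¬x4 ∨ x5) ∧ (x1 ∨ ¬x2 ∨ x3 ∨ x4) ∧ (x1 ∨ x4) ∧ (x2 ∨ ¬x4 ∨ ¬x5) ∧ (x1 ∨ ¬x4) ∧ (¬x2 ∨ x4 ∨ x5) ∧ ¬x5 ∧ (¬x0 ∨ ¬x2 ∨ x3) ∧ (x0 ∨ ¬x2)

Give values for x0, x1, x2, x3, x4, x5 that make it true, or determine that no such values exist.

Unit clause (¬x5) forces x5 = False.
In (x4 ∨ x5) only x4 is left, so x4 = True.
In (x1 ∨ ¬x4) only x1 is left, so x1 = True.
In (x0 ∨ ¬x1) only x0 is left, so x0 = True.
In (¬x0 ∨ ¬x1 ∨ ¬x2) only ¬x2 is left, so x2 = False.
Set x3 = False.
All clauses satisfied.

x0: True, x1: True, x2: False, x3: False, x4: True, x5: False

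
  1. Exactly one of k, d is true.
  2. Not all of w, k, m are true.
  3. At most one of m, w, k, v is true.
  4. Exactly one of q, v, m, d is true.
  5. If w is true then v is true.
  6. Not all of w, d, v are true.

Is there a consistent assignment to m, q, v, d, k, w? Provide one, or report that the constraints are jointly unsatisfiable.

m = False; q = False; v = False; d = True; k = False; w = False

  (1) {k, d}: 1 true — exactly one ✓
  (2) {w, k, m}: 0/3 true — not all ✓
  (3) {m, w, k, v}: 0 true — at most one ✓
  (4) {q, v, m, d}: 1 true — exactly one ✓
  (5) w=F ⇒ v: vacuous ✓
  (6) {w, d, v}: 1/3 true — not all ✓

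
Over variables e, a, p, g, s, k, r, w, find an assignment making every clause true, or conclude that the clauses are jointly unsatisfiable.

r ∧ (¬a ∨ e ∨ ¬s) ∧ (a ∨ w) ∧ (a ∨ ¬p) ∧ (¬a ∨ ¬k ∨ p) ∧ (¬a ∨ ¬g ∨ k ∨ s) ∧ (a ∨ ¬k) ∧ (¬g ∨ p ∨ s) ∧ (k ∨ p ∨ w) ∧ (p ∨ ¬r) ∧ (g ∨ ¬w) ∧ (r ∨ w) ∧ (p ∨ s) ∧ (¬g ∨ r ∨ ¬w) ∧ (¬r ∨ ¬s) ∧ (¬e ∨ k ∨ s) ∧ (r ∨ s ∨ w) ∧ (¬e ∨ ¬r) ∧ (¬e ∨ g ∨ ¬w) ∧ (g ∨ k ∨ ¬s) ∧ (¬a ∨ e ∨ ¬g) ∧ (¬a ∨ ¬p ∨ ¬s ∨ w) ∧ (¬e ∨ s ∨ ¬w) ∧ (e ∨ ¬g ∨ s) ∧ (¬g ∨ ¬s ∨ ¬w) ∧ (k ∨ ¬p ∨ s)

Unit clause (r) forces r = True.
In (p ∨ ¬r) only p is left, so p = True.
In (¬r ∨ ¬s) only ¬s is left, so s = False.
In (¬e ∨ ¬r) only ¬e is left, so e = False.
In (e ∨ ¬g ∨ s) only ¬g is left, so g = False.
In (k ∨ ¬p ∨ s) only k is left, so k = True.
In (a ∨ ¬p) only a is left, so a = True.
In (g ∨ ¬w) only ¬w is left, so w = False.
All clauses satisfied.

e: False; a: True; p: True; g: False; s: False; k: True; r: True; w: False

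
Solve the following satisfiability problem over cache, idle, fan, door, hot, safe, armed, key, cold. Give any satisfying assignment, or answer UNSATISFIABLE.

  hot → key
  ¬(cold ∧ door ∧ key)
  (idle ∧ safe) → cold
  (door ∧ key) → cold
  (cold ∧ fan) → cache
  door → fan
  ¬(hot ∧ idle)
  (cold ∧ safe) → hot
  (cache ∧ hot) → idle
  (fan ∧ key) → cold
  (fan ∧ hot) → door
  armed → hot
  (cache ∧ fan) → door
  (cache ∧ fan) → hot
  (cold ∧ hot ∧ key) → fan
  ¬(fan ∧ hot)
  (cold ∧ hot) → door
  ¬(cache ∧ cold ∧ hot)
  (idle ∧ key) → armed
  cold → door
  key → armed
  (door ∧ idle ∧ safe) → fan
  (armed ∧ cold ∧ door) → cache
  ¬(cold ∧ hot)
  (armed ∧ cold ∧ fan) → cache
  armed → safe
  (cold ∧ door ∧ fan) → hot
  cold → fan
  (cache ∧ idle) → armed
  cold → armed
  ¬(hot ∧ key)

cache=F, idle=F, fan=T, door=F, hot=F, safe=T, armed=F, key=F, cold=F

Set cache = False.
Set idle = False.
Set fan = True.
  then (cache ∨ ¬cold ∨ ¬fan) forces cold = False.
  then (¬fan ∨ ¬hot) forces hot = False.
  then (cold ∨ ¬fan ∨ ¬key) forces key = False.
  then (¬armed ∨ hot) forces armed = False.
Set door = False.
Set safe = True.
All clauses satisfied.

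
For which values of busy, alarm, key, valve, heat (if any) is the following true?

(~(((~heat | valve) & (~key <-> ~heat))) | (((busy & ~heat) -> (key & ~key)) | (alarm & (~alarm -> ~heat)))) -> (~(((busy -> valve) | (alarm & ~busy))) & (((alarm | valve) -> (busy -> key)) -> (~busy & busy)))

busy = True, alarm = True, key = False, valve = False, heat = True

  (~(((~heat | valve) & (~key <-> ~heat))) | (((busy & ~heat) -> (key & ~key)) | (alarm & (~alarm -> ~heat)))) -> (~(((busy -> valve) | (alarm & ~busy))) & (((alarm | valve) -> (busy -> key)) -> (~busy & busy))) = True
    ~(((~heat | valve) & (~key <-> ~heat))) | (((busy & ~heat) -> (key & ~key)) | (alarm & (~alarm -> ~heat))) = True
      ~(((~heat | valve) & (~key <-> ~heat))) = True
        (~heat | valve) & (~key <-> ~heat) = False
          ~heat | valve = False
            ~heat = False
          ~key <-> ~heat = False
            ~key = True
            ~heat = False
      ((busy & ~heat) -> (key & ~key)) | (alarm & (~alarm -> ~heat)) = True
        (busy & ~heat) -> (key & ~key) = True
          busy & ~heat = False
            ~heat = False
          key & ~key = False
            ~key = True
        alarm & (~alarm -> ~heat) = True
          ~alarm -> ~heat = True
            ~alarm = False
            ~heat = False
    ~(((busy -> valve) | (alarm & ~busy))) & (((alarm | valve) -> (busy -> key)) -> (~busy & busy)) = True
      ~(((busy -> valve) | (alarm & ~busy))) = True
        (busy -> valve) | (alarm & ~busy) = False
          busy -> valve = False
          alarm & ~busy = False
            ~busy = False
      ((alarm | valve) -> (busy -> key)) -> (~busy & busy) = True
        (alarm | valve) -> (busy -> key) = False
          alarm | valve = True
          busy -> key = False
        ~busy & busy = False
          ~busy = False
The formula evaluates to True.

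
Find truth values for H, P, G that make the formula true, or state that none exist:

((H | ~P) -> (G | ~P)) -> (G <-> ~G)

H = True; P = True; G = False

  ((H | ~P) -> (G | ~P)) -> (G <-> ~G) = True
    (H | ~P) -> (G | ~P) = False
      H | ~P = True
        ~P = False
      G | ~P = False
        ~P = False
    G <-> ~G = False
      ~G = True
The formula evaluates to True.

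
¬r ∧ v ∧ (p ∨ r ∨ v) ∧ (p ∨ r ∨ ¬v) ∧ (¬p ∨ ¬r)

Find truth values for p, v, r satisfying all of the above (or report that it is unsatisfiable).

p=T; v=T; r=F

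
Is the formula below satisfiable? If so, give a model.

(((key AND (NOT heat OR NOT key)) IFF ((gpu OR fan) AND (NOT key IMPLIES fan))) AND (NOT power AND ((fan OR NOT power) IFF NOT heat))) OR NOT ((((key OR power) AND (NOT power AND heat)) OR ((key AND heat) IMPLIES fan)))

heat = False, fan = True, key = True, gpu = False, power = False

  (((key AND (NOT heat OR NOT key)) IFF ((gpu OR fan) AND (NOT key IMPLIES fan))) AND (NOT power AND ((fan OR NOT power) IFF NOT heat))) OR NOT ((((key OR power) AND (NOT power AND heat)) OR ((key AND heat) IMPLIES fan))) = True
    ((key AND (NOT heat OR NOT key)) IFF ((gpu OR fan) AND (NOT key IMPLIES fan))) AND (NOT power AND ((fan OR NOT power) IFF NOT heat)) = True
      (key AND (NOT heat OR NOT key)) IFF ((gpu OR fan) AND (NOT key IMPLIES fan)) = True
        key AND (NOT heat OR NOT key) = True
          NOT heat OR NOT key = True
            NOT heat = True
            NOT key = False
        (gpu OR fan) AND (NOT key IMPLIES fan) = True
          gpu OR fan = True
          NOT key IMPLIES fan = True
            NOT key = False
      NOT power AND ((fan OR NOT power) IFF NOT heat) = True
        NOT power = True
        (fan OR NOT power) IFF NOT heat = True
          fan OR NOT power = True
            NOT power = True
          NOT heat = True
    NOT ((((key OR power) AND (NOT power AND heat)) OR ((key AND heat) IMPLIES fan))) = False
      ((key OR power) AND (NOT power AND heat)) OR ((key AND heat) IMPLIES fan) = True
        (key OR power) AND (NOT power AND heat) = False
          key OR power = True
          NOT power AND heat = False
            NOT power = True
        (key AND heat) IMPLIES fan = True
          key AND heat = False
The formula evaluates to True.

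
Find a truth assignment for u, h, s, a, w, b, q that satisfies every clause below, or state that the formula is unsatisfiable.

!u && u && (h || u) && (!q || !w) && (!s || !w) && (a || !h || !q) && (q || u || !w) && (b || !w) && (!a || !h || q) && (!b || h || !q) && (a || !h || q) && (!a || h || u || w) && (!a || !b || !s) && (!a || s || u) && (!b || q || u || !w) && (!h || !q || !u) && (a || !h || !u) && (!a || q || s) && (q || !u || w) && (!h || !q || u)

Case u = True:
  Clause (!u) is falsified — contradiction.
Case u = False:
  Clause (u) is falsified — contradiction.
Both cases fail, so the formula is unsatisfiable.

Unsatisfiable — no assignment works.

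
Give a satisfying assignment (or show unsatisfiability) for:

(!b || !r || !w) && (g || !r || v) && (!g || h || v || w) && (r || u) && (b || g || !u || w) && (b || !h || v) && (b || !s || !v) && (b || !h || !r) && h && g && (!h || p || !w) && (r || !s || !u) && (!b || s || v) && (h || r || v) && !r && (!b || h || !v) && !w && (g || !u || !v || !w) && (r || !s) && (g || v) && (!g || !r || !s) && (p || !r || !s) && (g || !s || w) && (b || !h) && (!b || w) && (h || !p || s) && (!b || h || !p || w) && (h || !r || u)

Case w = True:
  Clause (!w) is falsified — contradiction.
Case w = False:
  (h) forces h = True.
  (g) forces g = True.
  (!r) forces r = False.
  (r || u) forces u = True.
  (r || !s || !u) forces s = False.
  (b || !h) forces b = True.
  Clause (!b || w) is falsified — contradiction.
Both cases fail, so the formula is unsatisfiable.

Unsatisfiable — no assignment works.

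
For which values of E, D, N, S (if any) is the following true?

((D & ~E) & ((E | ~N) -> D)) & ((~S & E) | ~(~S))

E: False, D: True, N: False, S: True

  (D & ~E) & ((E | ~N) -> D) = True
    D & ~E = True
      ~E = True
    (E | ~N) -> D = True
      E | ~N = True
        ~N = True
  (~S & E) | ~(~S) = True
    ~S & E = False
      ~S = False
    ~(~S) = True
      ~S = False
Both conjuncts True, so the formula holds.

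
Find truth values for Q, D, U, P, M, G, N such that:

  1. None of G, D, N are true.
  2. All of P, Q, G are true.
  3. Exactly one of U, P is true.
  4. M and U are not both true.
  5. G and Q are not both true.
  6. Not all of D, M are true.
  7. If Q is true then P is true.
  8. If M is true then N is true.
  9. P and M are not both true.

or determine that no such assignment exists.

No satisfying assignment exists.

Case G = True:
  Constraint (1) is violated (G=T) — contradiction.
Case G = False:
  Constraint (2) is violated (G=F) — contradiction.
Both cases fail — unsatisfiable.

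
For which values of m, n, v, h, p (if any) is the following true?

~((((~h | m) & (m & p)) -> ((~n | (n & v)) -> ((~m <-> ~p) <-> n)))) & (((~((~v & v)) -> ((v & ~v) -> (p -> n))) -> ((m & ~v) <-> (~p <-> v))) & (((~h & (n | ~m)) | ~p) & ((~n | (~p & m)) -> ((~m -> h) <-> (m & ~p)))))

The formula is unsatisfiable.

Case m = True: the formula simplifies to ~((p -> ((~n | (n & v)) -> (p <-> n)))) & (((~((~v & v)) -> ((v & ~v) -> (p -> n))) -> (~v <-> (~p <-> v))) & (((~h & n) | ~p) & ((~n | ~p) -> ~p))).
  p = True: simplifies to ~(((~n | (n & v)) -> n)) & (((~((~v & v)) -> ((v & ~v) -> n)) -> (~v <-> ~v)) & ((~h & n) & n)).
    n = True: the conjunct ~(((~n | (n & v)) -> n)) becomes ~((v -> True)) = False.
    n = False: the conjunct n is False.
  p = False: the conjunct ~((p -> ((~n | (n & v)) -> (p <-> n)))) becomes ~((False -> ((~n | (n & v)) -> ~n))) = False.
Case m = False: the conjunct ~((((~h | m) & (m & p)) -> ((~n | (n & v)) -> ((~m <-> ~p) <-> n)))) becomes ~((False -> ((~n | (n & v)) -> (~p <-> n)))) = False.
Both cases fail — unsatisfiable.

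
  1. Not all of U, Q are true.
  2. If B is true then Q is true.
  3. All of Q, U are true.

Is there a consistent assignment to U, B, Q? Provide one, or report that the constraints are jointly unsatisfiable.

Unsatisfiable — no assignment works.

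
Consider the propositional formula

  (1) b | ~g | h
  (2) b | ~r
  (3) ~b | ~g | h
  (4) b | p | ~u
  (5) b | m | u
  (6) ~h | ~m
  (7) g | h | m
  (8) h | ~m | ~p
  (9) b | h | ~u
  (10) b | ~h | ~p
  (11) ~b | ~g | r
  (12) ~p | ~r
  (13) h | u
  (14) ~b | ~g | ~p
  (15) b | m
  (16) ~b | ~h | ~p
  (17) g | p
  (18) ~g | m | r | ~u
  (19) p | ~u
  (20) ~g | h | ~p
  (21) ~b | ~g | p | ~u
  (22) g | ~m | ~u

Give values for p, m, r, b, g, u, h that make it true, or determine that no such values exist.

p=F, m=F, r=T, b=T, g=T, u=F, h=T

Set p = False.
  then (g | p) forces g = True.
  then (p | ~u) forces u = False.
  then (h | u) forces h = True.
  then (~h | ~m) forces m = False.
  then (b | m) forces b = True.
  then (~b | ~g | r) forces r = True.
All clauses satisfied.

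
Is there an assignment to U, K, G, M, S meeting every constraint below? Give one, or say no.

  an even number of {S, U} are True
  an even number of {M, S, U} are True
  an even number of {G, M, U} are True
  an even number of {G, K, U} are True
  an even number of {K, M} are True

U: True, K: False, G: True, M: False, S: True

{S, U}: 2 true → even ✓
{M, S, U}: 2 true → even ✓
{G, M, U}: 2 true → even ✓
{G, K, U}: 2 true → even ✓
{K, M}: 0 true → even ✓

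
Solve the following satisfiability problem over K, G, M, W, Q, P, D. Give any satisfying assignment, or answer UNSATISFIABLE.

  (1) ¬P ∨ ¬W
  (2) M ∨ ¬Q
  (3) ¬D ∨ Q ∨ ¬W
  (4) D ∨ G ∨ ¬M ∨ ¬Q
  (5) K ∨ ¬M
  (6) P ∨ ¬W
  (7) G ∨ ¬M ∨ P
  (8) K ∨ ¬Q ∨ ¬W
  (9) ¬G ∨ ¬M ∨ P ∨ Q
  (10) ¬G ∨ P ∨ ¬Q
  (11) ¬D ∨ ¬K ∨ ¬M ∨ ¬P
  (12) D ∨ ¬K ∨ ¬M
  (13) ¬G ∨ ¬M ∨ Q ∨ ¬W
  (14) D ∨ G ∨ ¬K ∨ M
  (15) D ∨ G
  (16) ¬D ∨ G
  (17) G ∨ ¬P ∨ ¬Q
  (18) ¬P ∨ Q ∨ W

Set K = True.
Set G = True.
Try M = True:
  (D ∨ ¬K ∨ ¬M) forces D = True.
  (¬D ∨ ¬K ∨ ¬M ∨ ¬P) forces P = False.
  (P ∨ ¬W) forces W = False.
  (¬G ∨ ¬M ∨ P ∨ Q) forces Q = True.
  clause (¬G ∨ P ∨ ¬Q) is falsified — backtrack.
So M = False.
  then (M ∨ ¬Q) forces Q = False.
Try W = True:
  (¬P ∨ ¬W) forces P = False.
  clause (P ∨ ¬W) is falsified — backtrack.
So W = False.
  then (¬P ∨ Q ∨ W) forces P = False.
Set D = True.
All clauses satisfied.

K = True; G = True; M = False; W = False; Q = False; P = False; D = True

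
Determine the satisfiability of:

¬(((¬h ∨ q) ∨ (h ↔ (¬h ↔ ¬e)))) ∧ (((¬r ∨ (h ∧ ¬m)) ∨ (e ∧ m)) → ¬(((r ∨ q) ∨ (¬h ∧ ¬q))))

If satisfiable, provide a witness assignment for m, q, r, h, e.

m = True, q = False, r = True, h = True, e = False

  ¬(((¬h ∨ q) ∨ (h ↔ (¬h ↔ ¬e)))) = True
    (¬h ∨ q) ∨ (h ↔ (¬h ↔ ¬e)) = False
      ¬h ∨ q = False
        ¬h = False
      h ↔ (¬h ↔ ¬e) = False
        ¬h ↔ ¬e = False
          ¬h = False
          ¬e = True
  ((¬r ∨ (h ∧ ¬m)) ∨ (e ∧ m)) → ¬(((r ∨ q) ∨ (¬h ∧ ¬q))) = True
    (¬r ∨ (h ∧ ¬m)) ∨ (e ∧ m) = False
      ¬r ∨ (h ∧ ¬m) = False
        ¬r = False
        h ∧ ¬m = False
          ¬m = False
      e ∧ m = False
    ¬(((r ∨ q) ∨ (¬h ∧ ¬q))) = False
      (r ∨ q) ∨ (¬h ∧ ¬q) = True
        r ∨ q = True
        ¬h ∧ ¬q = False
          ¬h = False
          ¬q = True
Both conjuncts True, so the formula holds.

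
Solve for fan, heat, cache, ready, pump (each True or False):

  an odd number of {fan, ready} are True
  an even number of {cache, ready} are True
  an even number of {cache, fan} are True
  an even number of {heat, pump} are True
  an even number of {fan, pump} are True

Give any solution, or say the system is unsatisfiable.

The formula is unsatisfiable.

Adding constraints 1, 2, 3 mod 2: every variable appears an even number of times on the left, so the left side is 0.
But the right sides sum to 1 (mod 2). 0 ≠ 1 — the system is inconsistent.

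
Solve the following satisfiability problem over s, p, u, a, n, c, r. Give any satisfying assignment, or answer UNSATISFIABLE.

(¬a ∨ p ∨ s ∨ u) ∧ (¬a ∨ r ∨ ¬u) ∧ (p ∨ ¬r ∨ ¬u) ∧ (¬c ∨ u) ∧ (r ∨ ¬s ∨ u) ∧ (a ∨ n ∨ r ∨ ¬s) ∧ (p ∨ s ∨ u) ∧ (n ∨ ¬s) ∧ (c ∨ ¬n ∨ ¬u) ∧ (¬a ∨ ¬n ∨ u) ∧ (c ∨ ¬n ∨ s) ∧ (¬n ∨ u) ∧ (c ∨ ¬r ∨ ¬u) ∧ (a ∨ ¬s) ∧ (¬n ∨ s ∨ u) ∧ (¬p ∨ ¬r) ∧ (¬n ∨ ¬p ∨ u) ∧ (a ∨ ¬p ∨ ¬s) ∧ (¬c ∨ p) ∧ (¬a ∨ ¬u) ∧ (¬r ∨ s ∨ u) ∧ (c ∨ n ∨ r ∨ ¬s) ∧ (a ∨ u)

Set s = False.
Set p = True.
  then (¬p ∨ ¬r) forces r = False.
Set u = False.
  then (¬c ∨ u) forces c = False.
  then (c ∨ ¬n ∨ s) forces n = False.
  then (a ∨ u) forces a = True.
All clauses satisfied.

s = False, p = True, u = False, a = True, n = False, c = False, r = False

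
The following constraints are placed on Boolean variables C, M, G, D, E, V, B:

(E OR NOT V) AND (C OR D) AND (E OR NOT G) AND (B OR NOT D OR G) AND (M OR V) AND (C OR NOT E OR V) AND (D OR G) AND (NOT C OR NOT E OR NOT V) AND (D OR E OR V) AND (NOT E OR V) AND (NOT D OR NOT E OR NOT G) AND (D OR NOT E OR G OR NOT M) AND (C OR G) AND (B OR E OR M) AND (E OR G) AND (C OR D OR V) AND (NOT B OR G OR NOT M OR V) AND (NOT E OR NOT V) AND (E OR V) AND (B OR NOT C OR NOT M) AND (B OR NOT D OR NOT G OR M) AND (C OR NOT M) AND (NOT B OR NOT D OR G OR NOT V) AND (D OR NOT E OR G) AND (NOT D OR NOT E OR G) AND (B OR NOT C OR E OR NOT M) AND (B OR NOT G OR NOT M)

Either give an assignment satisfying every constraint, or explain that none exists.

UNSATISFIABLE

Case E = True:
  (NOT E OR V) forces V = True.
  Clause (NOT E OR NOT V) is falsified — contradiction.
Case E = False:
  (E OR NOT V) forces V = False.
  Clause (E OR V) is falsified — contradiction.
Both cases fail, so the formula is unsatisfiable.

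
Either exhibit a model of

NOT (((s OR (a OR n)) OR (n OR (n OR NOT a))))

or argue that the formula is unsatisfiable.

Case a = True: the formula becomes NOT ((True OR (n OR n))) = False.
Case a = False: the formula becomes NOT (((s OR n) OR True)) = False.
Both cases fail — unsatisfiable.

No satisfying assignment exists.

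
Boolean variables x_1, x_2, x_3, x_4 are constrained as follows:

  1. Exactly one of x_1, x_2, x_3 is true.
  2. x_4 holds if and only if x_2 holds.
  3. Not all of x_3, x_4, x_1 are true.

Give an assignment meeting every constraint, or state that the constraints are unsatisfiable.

x_1: False, x_2: True, x_3: False, x_4: True

  (1) {x_1, x_2, x_3}: 1 true — exactly one ✓
  (2) x_4=T, x_2=T — same ✓
  (3) {x_3, x_4, x_1}: 1/3 true — not all ✓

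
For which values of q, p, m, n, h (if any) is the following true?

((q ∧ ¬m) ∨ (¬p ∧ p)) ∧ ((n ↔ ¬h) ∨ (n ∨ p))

q: True, p: False, m: False, n: False, h: True

  (q ∧ ¬m) ∨ (¬p ∧ p) = True
    q ∧ ¬m = True
      ¬m = True
    ¬p ∧ p = False
      ¬p = True
  (n ↔ ¬h) ∨ (n ∨ p) = True
    n ↔ ¬h = True
      ¬h = False
    n ∨ p = False
Both conjuncts True, so the formula holds.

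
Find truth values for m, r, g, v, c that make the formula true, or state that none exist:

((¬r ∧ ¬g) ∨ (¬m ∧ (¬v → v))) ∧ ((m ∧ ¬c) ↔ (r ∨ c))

m: False, r: False, g: False, v: False, c: False

  (¬r ∧ ¬g) ∨ (¬m ∧ (¬v → v)) = True
    ¬r ∧ ¬g = True
      ¬r = True
      ¬g = True
    ¬m ∧ (¬v → v) = False
      ¬m = True
      ¬v → v = False
        ¬v = True
  (m ∧ ¬c) ↔ (r ∨ c) = True
    m ∧ ¬c = False
      ¬c = True
    r ∨ c = False
Both conjuncts True, so the formula holds.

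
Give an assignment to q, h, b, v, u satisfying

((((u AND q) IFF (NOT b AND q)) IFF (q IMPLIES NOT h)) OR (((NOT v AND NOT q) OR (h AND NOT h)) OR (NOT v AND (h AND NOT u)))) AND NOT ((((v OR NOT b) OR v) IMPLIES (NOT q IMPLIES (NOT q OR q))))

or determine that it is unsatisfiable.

Unsatisfiable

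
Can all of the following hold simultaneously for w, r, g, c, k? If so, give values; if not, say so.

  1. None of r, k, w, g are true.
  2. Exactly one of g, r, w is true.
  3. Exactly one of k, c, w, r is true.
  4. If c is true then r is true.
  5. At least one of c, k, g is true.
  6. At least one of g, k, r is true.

No satisfying assignment exists.

Case g = True:
  Constraint (1) is violated (g=T) — contradiction.
Case g = False:
  (1) forces r = False.
  (1) forces k = False.
  Constraint (6) is violated (g=F, k=F, r=F) — contradiction.
Both cases fail — unsatisfiable.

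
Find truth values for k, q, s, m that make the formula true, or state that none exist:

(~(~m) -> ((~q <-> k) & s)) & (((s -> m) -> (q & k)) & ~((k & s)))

k: False, q: False, s: True, m: False

  ~(~m) -> ((~q <-> k) & s) = True
    ~(~m) = False
      ~m = True
    (~q <-> k) & s = False
      ~q <-> k = False
        ~q = True
  ((s -> m) -> (q & k)) & ~((k & s)) = True
    (s -> m) -> (q & k) = True
      s -> m = False
      q & k = False
    ~((k & s)) = True
      k & s = False
Both conjuncts True, so the formula holds.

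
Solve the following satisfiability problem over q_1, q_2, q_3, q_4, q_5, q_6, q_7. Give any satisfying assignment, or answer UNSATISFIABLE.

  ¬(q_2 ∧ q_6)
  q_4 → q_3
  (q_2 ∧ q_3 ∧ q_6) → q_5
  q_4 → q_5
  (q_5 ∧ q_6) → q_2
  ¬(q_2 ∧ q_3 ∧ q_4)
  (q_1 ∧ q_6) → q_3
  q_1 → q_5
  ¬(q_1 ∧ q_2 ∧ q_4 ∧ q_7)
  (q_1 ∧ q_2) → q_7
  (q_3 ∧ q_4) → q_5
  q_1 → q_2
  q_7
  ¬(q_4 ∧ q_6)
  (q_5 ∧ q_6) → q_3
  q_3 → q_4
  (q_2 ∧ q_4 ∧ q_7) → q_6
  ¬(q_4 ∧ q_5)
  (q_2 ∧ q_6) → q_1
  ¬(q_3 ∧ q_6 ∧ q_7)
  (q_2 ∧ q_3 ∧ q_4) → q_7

q_1 = False, q_2 = False, q_3 = False, q_4 = False, q_5 = False, q_6 = False, q_7 = True

Unit clause (q_7) forces q_7 = True.
Set q_1 = False.
Set q_2 = False.
Try q_3 = True:
  (¬q_3 ∨ ¬q_6 ∨ ¬q_7) forces q_6 = False.
  (¬q_3 ∨ q_4) forces q_4 = True.
  (¬q_4 ∨ ¬q_5) forces q_5 = False.
  clause (¬q_3 ∨ ¬q_4 ∨ q_5) is falsified — backtrack.
So q_3 = False.
  then (q_3 ∨ ¬q_4) forces q_4 = False.
Set q_5 = False.
Set q_6 = False.
All clauses satisfied.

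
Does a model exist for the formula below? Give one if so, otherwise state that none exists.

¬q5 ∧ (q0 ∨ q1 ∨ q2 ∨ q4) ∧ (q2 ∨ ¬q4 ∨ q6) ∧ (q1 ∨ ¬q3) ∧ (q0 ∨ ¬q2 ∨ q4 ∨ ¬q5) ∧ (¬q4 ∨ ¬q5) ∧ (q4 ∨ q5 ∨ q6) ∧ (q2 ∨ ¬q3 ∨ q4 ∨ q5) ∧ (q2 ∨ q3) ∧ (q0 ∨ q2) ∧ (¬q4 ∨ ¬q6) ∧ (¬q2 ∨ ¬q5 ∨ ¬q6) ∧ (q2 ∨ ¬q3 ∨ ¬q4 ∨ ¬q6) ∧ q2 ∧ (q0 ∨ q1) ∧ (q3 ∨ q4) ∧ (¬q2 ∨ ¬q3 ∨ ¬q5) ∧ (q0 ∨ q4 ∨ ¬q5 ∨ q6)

q0: True, q1: False, q2: True, q3: False, q4: True, q5: False, q6: False

Unit clause (¬q5) forces q5 = False.
Unit clause (q2) forces q2 = True.
Set q0 = True.
Set q1 = False.
  then (q1 ∨ ¬q3) forces q3 = False.
  then (q3 ∨ q4) forces q4 = True.
  then (¬q4 ∨ ¬q6) forces q6 = False.
All clauses satisfied.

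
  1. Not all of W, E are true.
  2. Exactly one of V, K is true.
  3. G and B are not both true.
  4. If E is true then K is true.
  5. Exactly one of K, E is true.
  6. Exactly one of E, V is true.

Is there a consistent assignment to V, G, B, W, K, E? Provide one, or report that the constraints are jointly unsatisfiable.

The formula is unsatisfiable.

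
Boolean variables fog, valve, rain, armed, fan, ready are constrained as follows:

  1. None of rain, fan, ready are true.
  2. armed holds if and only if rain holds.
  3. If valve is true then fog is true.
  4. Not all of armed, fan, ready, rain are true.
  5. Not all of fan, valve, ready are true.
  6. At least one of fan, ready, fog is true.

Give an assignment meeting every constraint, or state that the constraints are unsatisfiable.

fog = True; valve = False; rain = False; armed = False; fan = False; ready = False

  (1) {rain, fan, ready}: 0 true — none ✓
  (2) armed=F, rain=F — same ✓
  (3) valve=F ⇒ fog: vacuous ✓
  (4) {armed, fan, ready, rain}: 0/4 true — not all ✓
  (5) {fan, valve, ready}: 0/3 true — not all ✓
  (6) {fan, ready, fog}: 1 true — at least one ✓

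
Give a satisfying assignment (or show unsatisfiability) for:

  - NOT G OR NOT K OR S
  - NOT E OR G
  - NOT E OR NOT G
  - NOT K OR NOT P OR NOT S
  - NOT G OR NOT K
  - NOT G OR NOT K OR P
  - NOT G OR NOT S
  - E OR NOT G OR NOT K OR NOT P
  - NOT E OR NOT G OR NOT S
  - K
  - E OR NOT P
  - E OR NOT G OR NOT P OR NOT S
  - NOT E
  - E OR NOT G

G = False; E = False; S = True; P = False; K = True

Unit clause (K) forces K = True.
Unit clause (NOT E) forces E = False.
In (E OR NOT G) only NOT G is left, so G = False.
In (E OR NOT P) only NOT P is left, so P = False.
Set S = True.
All clauses satisfied.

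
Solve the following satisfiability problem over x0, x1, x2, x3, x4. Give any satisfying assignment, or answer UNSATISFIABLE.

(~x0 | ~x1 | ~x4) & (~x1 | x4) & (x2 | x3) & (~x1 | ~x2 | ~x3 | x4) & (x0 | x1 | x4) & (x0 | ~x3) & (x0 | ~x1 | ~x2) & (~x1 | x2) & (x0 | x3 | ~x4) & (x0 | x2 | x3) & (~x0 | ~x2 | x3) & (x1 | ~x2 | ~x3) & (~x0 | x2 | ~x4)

Set x0 = True.
Set x1 = False.
Try x2 = True:
  (~x0 | ~x2 | x3) forces x3 = True.
  clause (x1 | ~x2 | ~x3) is falsified — backtrack.
So x2 = False.
  then (x2 | x3) forces x3 = True.
  then (~x0 | x2 | ~x4) forces x4 = False.
All clauses satisfied.

x0 = True, x1 = False, x2 = False, x3 = True, x4 = False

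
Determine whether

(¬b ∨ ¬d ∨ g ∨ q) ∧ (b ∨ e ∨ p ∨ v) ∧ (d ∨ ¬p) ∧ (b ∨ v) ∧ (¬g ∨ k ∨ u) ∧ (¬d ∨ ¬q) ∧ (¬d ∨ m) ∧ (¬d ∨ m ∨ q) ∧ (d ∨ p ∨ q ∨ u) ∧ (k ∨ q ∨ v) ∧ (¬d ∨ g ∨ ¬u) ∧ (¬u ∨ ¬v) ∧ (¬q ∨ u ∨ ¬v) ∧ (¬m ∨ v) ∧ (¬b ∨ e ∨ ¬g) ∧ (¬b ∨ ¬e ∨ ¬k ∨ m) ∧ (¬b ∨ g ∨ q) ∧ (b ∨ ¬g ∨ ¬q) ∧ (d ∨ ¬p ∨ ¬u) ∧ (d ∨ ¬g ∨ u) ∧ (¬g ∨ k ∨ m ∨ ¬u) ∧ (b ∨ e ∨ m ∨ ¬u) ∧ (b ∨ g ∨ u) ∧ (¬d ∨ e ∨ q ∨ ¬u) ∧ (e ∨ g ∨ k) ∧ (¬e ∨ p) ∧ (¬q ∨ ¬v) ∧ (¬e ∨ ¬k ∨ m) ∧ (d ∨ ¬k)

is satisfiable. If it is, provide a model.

Set v = True.
  then (¬u ∨ ¬v) forces u = False.
  then (¬q ∨ u ∨ ¬v) forces q = False.
Set e = True.
  then (¬e ∨ p) forces p = True.
  then (d ∨ ¬p) forces d = True.
  then (¬d ∨ m) forces m = True.
Try k = False:
  (¬g ∨ k ∨ u) forces g = False.
  (¬b ∨ ¬d ∨ g ∨ q) forces b = False.
  clause (b ∨ g ∨ u) is falsified — backtrack.
So k = True.
Set g = True.
Set b = False.
All clauses satisfied.

v = True; e = True; k = True; d = True; g = True; u = False; q = False; p = True; b = False; m = True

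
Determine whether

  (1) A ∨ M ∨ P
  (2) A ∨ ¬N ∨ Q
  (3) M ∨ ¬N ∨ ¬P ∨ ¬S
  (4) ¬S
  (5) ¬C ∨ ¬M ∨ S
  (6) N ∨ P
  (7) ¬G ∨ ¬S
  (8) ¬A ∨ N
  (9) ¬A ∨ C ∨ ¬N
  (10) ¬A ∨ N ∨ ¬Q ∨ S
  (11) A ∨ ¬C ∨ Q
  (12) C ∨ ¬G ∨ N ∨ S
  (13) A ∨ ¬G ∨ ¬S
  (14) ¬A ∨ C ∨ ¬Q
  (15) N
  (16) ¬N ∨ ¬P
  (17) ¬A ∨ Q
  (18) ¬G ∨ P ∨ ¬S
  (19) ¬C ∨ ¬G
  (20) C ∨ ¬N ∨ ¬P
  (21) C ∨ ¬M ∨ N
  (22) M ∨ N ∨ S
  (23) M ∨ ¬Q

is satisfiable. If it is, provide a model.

M: True, P: False, C: False, N: True, G: False, Q: True, S: False, A: False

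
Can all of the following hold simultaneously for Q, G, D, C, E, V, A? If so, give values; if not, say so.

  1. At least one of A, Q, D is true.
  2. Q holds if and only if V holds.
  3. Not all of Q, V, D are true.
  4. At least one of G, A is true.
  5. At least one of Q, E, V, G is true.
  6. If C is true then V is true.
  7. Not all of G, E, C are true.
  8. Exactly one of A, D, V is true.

Q = False, G = True, D = True, C = False, E = True, V = False, A = False

  (1) {A, Q, D}: 1 true — at least one ✓
  (2) Q=F, V=F — same ✓
  (3) {Q, V, D}: 1/3 true — not all ✓
  (4) {G, A}: 1 true — at least one ✓
  (5) {Q, E, V, G}: 2 true — at least one ✓
  (6) C=F ⇒ V: vacuous ✓
  (7) {G, E, C}: 2/3 true — not all ✓
  (8) {A, D, V}: 1 true — exactly one ✓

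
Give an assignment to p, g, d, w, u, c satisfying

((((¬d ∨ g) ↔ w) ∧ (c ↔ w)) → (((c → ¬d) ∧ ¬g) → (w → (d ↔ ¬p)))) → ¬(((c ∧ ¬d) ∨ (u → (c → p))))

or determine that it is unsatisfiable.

p=F; g=F; d=F; w=T; u=F; c=T

  ((((¬d ∨ g) ↔ w) ∧ (c ↔ w)) → (((c → ¬d) ∧ ¬g) → (w → (d ↔ ¬p)))) → ¬(((c ∧ ¬d) ∨ (u → (c → p)))) = True
    (((¬d ∨ g) ↔ w) ∧ (c ↔ w)) → (((c → ¬d) ∧ ¬g) → (w → (d ↔ ¬p))) = False
      ((¬d ∨ g) ↔ w) ∧ (c ↔ w) = True
        (¬d ∨ g) ↔ w = True
          ¬d ∨ g = True
            ¬d = True
        c ↔ w = True
      ((c → ¬d) ∧ ¬g) → (w → (d ↔ ¬p)) = False
        (c → ¬d) ∧ ¬g = True
          c → ¬d = True
            ¬d = True
          ¬g = True
        w → (d ↔ ¬p) = False
          d ↔ ¬p = False
            ¬p = True
    ¬(((c ∧ ¬d) ∨ (u → (c → p)))) = False
      (c ∧ ¬d) ∨ (u → (c → p)) = True
        c ∧ ¬d = True
          ¬d = True
        u → (c → p) = True
          c → p = False
The formula evaluates to True.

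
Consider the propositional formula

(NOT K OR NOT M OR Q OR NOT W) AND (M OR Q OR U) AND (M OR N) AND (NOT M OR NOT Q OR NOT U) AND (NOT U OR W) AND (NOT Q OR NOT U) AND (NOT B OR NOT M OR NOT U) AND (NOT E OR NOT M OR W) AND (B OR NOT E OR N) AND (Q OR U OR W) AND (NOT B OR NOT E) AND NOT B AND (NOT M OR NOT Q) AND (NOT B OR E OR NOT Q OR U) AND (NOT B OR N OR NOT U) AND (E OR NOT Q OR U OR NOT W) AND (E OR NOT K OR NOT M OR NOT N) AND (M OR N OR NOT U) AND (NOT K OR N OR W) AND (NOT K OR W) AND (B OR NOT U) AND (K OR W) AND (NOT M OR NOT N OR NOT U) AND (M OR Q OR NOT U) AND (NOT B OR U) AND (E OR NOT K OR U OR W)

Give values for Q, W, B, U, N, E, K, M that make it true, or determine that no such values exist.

Q = False; W = True; B = False; U = False; N = True; E = True; K = False; M = True

Unit clause (NOT B) forces B = False.
In (B OR NOT U) only NOT U is left, so U = False.
Set Q = False.
  then (M OR Q OR U) forces M = True.
  then (Q OR U OR W) forces W = True.
  then (NOT K OR NOT M OR Q OR NOT W) forces K = False.
Set N = True.
Set E = True.
All clauses satisfied.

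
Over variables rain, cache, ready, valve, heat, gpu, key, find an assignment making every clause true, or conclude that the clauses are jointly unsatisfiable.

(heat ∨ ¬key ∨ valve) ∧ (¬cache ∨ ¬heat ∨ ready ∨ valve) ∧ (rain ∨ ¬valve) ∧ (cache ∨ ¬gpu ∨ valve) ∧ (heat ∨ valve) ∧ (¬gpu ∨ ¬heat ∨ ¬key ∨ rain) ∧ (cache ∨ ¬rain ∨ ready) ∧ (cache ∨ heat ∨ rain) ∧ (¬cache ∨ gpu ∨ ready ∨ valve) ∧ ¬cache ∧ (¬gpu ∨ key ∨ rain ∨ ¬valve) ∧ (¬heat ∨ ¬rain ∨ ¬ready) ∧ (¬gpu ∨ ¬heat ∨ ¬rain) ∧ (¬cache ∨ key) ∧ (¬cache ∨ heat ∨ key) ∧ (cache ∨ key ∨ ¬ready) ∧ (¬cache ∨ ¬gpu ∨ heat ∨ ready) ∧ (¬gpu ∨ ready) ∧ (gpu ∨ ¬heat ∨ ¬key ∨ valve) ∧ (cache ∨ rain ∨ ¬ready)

rain=T, cache=F, ready=T, valve=T, heat=F, gpu=T, key=T

Unit clause (¬cache) forces cache = False.
Set rain = True.
  then (cache ∨ ¬rain ∨ ready) forces ready = True.
  then (¬heat ∨ ¬rain ∨ ¬ready) forces heat = False.
  then (cache ∨ key ∨ ¬ready) forces key = True.
  then (heat ∨ ¬key ∨ valve) forces valve = True.
Set gpu = True.
All clauses satisfied.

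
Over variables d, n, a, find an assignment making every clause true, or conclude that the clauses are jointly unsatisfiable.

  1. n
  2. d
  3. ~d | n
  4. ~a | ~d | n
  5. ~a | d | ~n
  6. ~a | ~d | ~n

Unit clause (n) forces n = True.
Unit clause (d) forces d = True.
In (~a | ~d | ~n) only ~a is left, so a = False.
All clauses satisfied.

d=T; n=T; a=F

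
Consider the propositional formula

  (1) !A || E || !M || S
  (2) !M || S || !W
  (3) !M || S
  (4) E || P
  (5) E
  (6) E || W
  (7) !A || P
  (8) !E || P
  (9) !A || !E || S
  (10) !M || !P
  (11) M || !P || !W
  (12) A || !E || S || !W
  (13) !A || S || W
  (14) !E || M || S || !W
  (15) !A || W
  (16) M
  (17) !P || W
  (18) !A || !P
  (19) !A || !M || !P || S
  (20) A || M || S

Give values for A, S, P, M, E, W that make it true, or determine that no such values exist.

Case E = True:
  (!E || P) forces P = True.
  (!M || !P) forces M = False.
  Clause (M) is falsified — contradiction.
Case E = False:
  Clause (E) is falsified — contradiction.
Both cases fail, so the formula is unsatisfiable.

Unsatisfiable — no assignment works.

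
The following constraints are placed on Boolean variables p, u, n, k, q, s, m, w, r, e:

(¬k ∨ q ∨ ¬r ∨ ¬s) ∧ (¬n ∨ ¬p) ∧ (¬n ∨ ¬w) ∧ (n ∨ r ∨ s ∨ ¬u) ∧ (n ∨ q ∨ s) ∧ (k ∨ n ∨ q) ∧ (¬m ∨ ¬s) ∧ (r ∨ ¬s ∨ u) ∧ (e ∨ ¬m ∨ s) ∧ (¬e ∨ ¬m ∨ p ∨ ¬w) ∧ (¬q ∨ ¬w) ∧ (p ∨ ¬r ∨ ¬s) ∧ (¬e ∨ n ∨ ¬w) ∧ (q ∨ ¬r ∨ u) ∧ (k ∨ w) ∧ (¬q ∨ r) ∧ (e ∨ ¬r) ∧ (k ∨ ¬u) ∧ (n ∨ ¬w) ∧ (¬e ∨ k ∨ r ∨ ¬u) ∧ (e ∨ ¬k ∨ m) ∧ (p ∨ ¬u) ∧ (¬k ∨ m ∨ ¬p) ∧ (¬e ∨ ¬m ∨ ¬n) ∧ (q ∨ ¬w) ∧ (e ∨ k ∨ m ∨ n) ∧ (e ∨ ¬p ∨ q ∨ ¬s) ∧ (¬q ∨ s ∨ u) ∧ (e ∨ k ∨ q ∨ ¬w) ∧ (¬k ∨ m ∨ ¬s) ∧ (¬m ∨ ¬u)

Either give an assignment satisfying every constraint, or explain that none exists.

p = False, u = False, n = True, k = True, q = False, s = False, m = False, w = False, r = False, e = True

Set p = False.
  then (p ∨ ¬u) forces u = False.
Set n = True.
  then (¬n ∨ ¬w) forces w = False.
  then (k ∨ w) forces k = True.
Try q = True:
  (¬q ∨ r) forces r = True.
  (p ∨ ¬r ∨ ¬s) forces s = False.
  clause (¬q ∨ s ∨ u) is falsified — backtrack.
So q = False.
  then (q ∨ ¬r ∨ u) forces r = False.
  then (r ∨ ¬s ∨ u) forces s = False.
Set m = False.
  then (e ∨ ¬k ∨ m) forces e = True.
All clauses satisfied.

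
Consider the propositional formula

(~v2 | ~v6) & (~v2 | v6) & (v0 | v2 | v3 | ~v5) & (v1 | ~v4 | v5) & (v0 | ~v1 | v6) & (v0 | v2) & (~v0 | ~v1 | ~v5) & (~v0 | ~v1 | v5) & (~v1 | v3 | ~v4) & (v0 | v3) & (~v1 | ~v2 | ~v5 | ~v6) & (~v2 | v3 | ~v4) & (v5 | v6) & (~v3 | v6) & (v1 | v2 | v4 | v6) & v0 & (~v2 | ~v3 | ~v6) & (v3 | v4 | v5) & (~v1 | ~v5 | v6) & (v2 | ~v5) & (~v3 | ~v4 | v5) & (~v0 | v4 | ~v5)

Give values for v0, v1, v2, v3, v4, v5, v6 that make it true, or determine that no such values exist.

v0: True; v1: False; v2: False; v3: True; v4: False; v5: False; v6: True

Unit clause (v0) forces v0 = True.
Try v1 = True:
  (~v0 | ~v1 | ~v5) forces v5 = False.
  clause (~v0 | ~v1 | v5) is falsified — backtrack.
So v1 = False.
Try v2 = True:
  (~v2 | ~v6) forces v6 = False.
  clause (~v2 | v6) is falsified — backtrack.
So v2 = False.
  then (v2 | ~v5) forces v5 = False.
  then (v1 | ~v4 | v5) forces v4 = False.
  then (v5 | v6) forces v6 = True.
  then (v3 | v4 | v5) forces v3 = True.
All clauses satisfied.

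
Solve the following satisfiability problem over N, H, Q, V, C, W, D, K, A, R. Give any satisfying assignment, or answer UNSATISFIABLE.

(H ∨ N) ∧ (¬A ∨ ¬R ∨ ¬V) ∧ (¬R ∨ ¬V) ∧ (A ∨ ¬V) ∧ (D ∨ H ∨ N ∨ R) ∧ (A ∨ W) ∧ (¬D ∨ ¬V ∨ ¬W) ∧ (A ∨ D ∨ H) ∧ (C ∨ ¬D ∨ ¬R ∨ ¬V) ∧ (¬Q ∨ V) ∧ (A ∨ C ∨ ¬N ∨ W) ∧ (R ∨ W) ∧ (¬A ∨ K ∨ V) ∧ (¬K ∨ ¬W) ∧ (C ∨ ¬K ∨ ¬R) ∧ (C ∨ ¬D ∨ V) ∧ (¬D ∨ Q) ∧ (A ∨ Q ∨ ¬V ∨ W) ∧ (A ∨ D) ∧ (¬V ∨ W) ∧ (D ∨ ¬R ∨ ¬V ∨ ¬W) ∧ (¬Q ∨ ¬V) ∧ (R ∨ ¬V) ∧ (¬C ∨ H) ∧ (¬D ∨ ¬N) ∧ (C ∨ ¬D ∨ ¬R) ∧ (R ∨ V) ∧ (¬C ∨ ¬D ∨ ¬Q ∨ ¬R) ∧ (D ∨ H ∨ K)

N = False; H = True; Q = False; V = False; C = True; W = False; D = False; K = True; A = True; R = True

Set N = False.
  then (H ∨ N) forces H = True.
Try Q = True:
  (¬Q ∨ V) forces V = True.
  clause (¬Q ∨ ¬V) is falsified — backtrack.
So Q = False.
  then (¬D ∨ Q) forces D = False.
  then (A ∨ D) forces A = True.
Try V = True:
  (¬A ∨ ¬R ∨ ¬V) forces R = False.
  clause (R ∨ ¬V) is falsified — backtrack.
So V = False.
  then (¬A ∨ K ∨ V) forces K = True.
  then (¬K ∨ ¬W) forces W = False.
  then (R ∨ V) forces R = True.
  then (C ∨ ¬K ∨ ¬R) forces C = True.
All clauses satisfied.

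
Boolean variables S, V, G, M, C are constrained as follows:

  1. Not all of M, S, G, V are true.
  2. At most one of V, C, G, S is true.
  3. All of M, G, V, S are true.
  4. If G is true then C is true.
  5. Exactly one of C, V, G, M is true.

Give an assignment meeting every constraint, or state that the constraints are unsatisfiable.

The formula is unsatisfiable.

Case M = True:
  (3) forces G = True.
  Constraint (5) is violated (G=T, M=T) — contradiction.
Case M = False:
  Constraint (3) is violated (M=F) — contradiction.
Both cases fail — unsatisfiable.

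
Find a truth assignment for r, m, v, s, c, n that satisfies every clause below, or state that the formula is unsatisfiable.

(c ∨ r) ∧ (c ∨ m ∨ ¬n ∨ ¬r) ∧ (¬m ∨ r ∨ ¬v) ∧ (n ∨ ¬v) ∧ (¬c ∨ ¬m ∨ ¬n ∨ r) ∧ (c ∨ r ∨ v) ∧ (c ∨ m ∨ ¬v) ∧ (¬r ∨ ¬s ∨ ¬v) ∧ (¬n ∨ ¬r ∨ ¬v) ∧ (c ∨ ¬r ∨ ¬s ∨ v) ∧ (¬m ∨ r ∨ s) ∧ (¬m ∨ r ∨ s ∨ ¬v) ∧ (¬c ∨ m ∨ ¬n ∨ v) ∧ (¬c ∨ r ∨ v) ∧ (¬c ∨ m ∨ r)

r: True, m: True, v: False, s: False, c: False, n: False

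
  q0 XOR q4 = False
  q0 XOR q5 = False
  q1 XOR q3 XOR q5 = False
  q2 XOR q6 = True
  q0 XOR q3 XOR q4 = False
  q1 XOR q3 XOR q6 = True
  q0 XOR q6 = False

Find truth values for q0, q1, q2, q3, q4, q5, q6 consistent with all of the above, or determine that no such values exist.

The formula is unsatisfiable.

Adding constraints 2, 3, 6, 7 mod 2: every variable appears an even number of times on the left, so the left side is 0.
But the right sides sum to 1 (mod 2). 0 ≠ 1 — the system is inconsistent.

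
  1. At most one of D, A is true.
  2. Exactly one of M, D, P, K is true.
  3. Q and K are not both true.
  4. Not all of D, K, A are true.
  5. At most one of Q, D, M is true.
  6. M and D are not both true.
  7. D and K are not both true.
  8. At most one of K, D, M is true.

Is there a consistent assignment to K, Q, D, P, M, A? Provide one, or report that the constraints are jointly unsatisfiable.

K=F; Q=T; D=F; P=T; M=F; A=T

  (1) {D, A}: 1 true — at most one ✓
  (2) {M, D, P, K}: 1 true — exactly one ✓
  (3) Q=T, K=F — not both ✓
  (4) {D, K, A}: 1/3 true — not all ✓
  (5) {Q, D, M}: 1 true — at most one ✓
  (6) M=F, D=F — not both ✓
  (7) D=F, K=F — not both ✓
  (8) {K, D, M}: 0 true — at most one ✓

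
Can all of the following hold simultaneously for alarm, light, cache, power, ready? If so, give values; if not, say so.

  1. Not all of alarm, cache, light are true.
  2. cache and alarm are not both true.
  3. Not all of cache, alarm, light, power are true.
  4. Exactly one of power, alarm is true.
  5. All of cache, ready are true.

alarm = False, light = True, cache = True, power = True, ready = True

  (1) {alarm, cache, light}: 2/3 true — not all ✓
  (2) cache=T, alarm=F — not both ✓
  (3) {cache, alarm, light, power}: 3/4 true — not all ✓
  (4) {power, alarm}: 1 true — exactly one ✓
  (5) {cache, ready}: all 2 true ✓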